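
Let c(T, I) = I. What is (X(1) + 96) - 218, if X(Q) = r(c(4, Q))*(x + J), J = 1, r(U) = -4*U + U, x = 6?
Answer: -143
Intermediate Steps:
r(U) = -3*U
X(Q) = -21*Q (X(Q) = (-3*Q)*(6 + 1) = -3*Q*7 = -21*Q)
(X(1) + 96) - 218 = (-21*1 + 96) - 218 = (-21 + 96) - 218 = 75 - 218 = -143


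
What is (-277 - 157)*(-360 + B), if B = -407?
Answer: 332878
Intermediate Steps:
(-277 - 157)*(-360 + B) = (-277 - 157)*(-360 - 407) = -434*(-767) = 332878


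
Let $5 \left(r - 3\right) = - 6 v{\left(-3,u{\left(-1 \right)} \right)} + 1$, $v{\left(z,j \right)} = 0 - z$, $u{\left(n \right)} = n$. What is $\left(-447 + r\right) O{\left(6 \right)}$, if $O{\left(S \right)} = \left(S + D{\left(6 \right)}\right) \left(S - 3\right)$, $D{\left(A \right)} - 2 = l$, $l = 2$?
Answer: $-13422$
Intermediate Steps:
$v{\left(z,j \right)} = - z$
$D{\left(A \right)} = 4$ ($D{\left(A \right)} = 2 + 2 = 4$)
$O{\left(S \right)} = \left(-3 + S\right) \left(4 + S\right)$ ($O{\left(S \right)} = \left(S + 4\right) \left(S - 3\right) = \left(4 + S\right) \left(-3 + S\right) = \left(-3 + S\right) \left(4 + S\right)$)
$r = - \frac{2}{5}$ ($r = 3 + \frac{- 6 \left(\left(-1\right) \left(-3\right)\right) + 1}{5} = 3 + \frac{\left(-6\right) 3 + 1}{5} = 3 + \frac{-18 + 1}{5} = 3 + \frac{1}{5} \left(-17\right) = 3 - \frac{17}{5} = - \frac{2}{5} \approx -0.4$)
$\left(-447 + r\right) O{\left(6 \right)} = \left(-447 - \frac{2}{5}\right) \left(-12 + 6 + 6^{2}\right) = - \frac{2237 \left(-12 + 6 + 36\right)}{5} = \left(- \frac{2237}{5}\right) 30 = -13422$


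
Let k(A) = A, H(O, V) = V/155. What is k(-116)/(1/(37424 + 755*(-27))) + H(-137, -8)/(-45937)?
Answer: -14073315363132/7120235 ≈ -1.9765e+6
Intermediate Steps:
H(O, V) = V/155 (H(O, V) = V*(1/155) = V/155)
k(-116)/(1/(37424 + 755*(-27))) + H(-137, -8)/(-45937) = -116/(1/(37424 + 755*(-27))) + ((1/155)*(-8))/(-45937) = -116/(1/(37424 - 20385)) - 8/155*(-1/45937) = -116/(1/17039) + 8/7120235 = -116/1/17039 + 8/7120235 = -116*17039 + 8/7120235 = -1976524 + 8/7120235 = -14073315363132/7120235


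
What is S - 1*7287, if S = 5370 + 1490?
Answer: -427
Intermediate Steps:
S = 6860
S - 1*7287 = 6860 - 1*7287 = 6860 - 7287 = -427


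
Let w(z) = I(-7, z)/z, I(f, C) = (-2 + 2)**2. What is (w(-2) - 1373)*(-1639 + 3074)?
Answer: -1970255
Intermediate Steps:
I(f, C) = 0 (I(f, C) = 0**2 = 0)
w(z) = 0 (w(z) = 0/z = 0)
(w(-2) - 1373)*(-1639 + 3074) = (0 - 1373)*(-1639 + 3074) = -1373*1435 = -1970255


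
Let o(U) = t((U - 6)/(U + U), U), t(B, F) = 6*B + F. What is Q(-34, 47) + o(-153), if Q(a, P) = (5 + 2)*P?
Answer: 3045/17 ≈ 179.12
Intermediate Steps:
Q(a, P) = 7*P
t(B, F) = F + 6*B
o(U) = U + 3*(-6 + U)/U (o(U) = U + 6*((U - 6)/(U + U)) = U + 6*((-6 + U)/((2*U))) = U + 6*((-6 + U)*(1/(2*U))) = U + 6*((-6 + U)/(2*U)) = U + 3*(-6 + U)/U)
Q(-34, 47) + o(-153) = 7*47 + (3 - 153 - 18/(-153)) = 329 + (3 - 153 - 18*(-1/153)) = 329 + (3 - 153 + 2/17) = 329 - 2548/17 = 3045/17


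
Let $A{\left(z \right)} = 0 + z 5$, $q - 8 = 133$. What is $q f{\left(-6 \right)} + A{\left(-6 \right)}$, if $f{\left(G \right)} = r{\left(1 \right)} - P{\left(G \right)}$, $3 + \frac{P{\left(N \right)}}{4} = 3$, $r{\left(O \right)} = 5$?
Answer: $675$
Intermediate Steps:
$q = 141$ ($q = 8 + 133 = 141$)
$A{\left(z \right)} = 5 z$ ($A{\left(z \right)} = 0 + 5 z = 5 z$)
$P{\left(N \right)} = 0$ ($P{\left(N \right)} = -12 + 4 \cdot 3 = -12 + 12 = 0$)
$f{\left(G \right)} = 5$ ($f{\left(G \right)} = 5 - 0 = 5 + 0 = 5$)
$q f{\left(-6 \right)} + A{\left(-6 \right)} = 141 \cdot 5 + 5 \left(-6\right) = 705 - 30 = 675$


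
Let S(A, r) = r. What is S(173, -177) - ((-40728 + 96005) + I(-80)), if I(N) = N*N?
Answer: -61854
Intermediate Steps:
I(N) = N²
S(173, -177) - ((-40728 + 96005) + I(-80)) = -177 - ((-40728 + 96005) + (-80)²) = -177 - (55277 + 6400) = -177 - 1*61677 = -177 - 61677 = -61854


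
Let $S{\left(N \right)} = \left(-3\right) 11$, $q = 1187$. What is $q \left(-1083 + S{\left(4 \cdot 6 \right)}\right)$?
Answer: $-1324692$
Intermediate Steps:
$S{\left(N \right)} = -33$
$q \left(-1083 + S{\left(4 \cdot 6 \right)}\right) = 1187 \left(-1083 - 33\right) = 1187 \left(-1116\right) = -1324692$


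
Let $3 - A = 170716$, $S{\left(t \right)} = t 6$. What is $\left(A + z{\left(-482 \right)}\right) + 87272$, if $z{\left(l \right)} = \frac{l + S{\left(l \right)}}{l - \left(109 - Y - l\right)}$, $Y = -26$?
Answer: $- \frac{13099755}{157} \approx -83438.0$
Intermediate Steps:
$S{\left(t \right)} = 6 t$
$z{\left(l \right)} = \frac{7 l}{-135 + 2 l}$ ($z{\left(l \right)} = \frac{l + 6 l}{l + \left(\left(l - 26\right) - 109\right)} = \frac{7 l}{l + \left(\left(-26 + l\right) - 109\right)} = \frac{7 l}{l + \left(-135 + l\right)} = \frac{7 l}{-135 + 2 l}$)
$A = -170713$ ($A = 3 - 170716 = -170713$)
$\left(A + z{\left(-482 \right)}\right) + 87272 = \left(-170713 + 7 \left(-482\right) \frac{1}{-135 + 2 \left(-482\right)}\right) + 87272 = \left(-170713 + 7 \left(-482\right) \frac{1}{-135 - 964}\right) + 87272 = \left(-170713 + 7 \left(-482\right) \frac{1}{-1099}\right) + 87272 = \left(-170713 + 7 \left(-482\right) \left(- \frac{1}{1099}\right)\right) + 87272 = \left(-170713 + \frac{482}{157}\right) + 87272 = - \frac{26801459}{157} + 87272 = - \frac{13099755}{157}$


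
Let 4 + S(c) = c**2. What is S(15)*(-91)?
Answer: -20111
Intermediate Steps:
S(c) = -4 + c**2
S(15)*(-91) = (-4 + 15**2)*(-91) = (-4 + 225)*(-91) = 221*(-91) = -20111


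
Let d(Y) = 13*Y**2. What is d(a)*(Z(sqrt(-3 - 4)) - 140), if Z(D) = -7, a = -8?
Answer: -122304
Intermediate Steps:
d(a)*(Z(sqrt(-3 - 4)) - 140) = (13*(-8)**2)*(-7 - 140) = (13*64)*(-147) = 832*(-147) = -122304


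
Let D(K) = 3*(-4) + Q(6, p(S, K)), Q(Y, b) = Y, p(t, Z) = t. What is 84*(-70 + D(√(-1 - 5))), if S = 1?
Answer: -6384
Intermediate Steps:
D(K) = -6 (D(K) = 3*(-4) + 6 = -12 + 6 = -6)
84*(-70 + D(√(-1 - 5))) = 84*(-70 - 6) = 84*(-76) = -6384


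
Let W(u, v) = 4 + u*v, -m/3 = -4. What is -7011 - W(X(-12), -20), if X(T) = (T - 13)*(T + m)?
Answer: -7015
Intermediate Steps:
m = 12 (m = -3*(-4) = 12)
X(T) = (-13 + T)*(12 + T) (X(T) = (T - 13)*(T + 12) = (-13 + T)*(12 + T))
-7011 - W(X(-12), -20) = -7011 - (4 + (-156 + (-12)**2 - 1*(-12))*(-20)) = -7011 - (4 + (-156 + 144 + 12)*(-20)) = -7011 - (4 + 0*(-20)) = -7011 - (4 + 0) = -7011 - 1*4 = -7011 - 4 = -7015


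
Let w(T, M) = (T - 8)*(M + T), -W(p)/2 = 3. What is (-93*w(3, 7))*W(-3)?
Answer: -27900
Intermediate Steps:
W(p) = -6 (W(p) = -2*3 = -6)
w(T, M) = (-8 + T)*(M + T)
(-93*w(3, 7))*W(-3) = -93*(3**2 - 8*7 - 8*3 + 7*3)*(-6) = -93*(9 - 56 - 24 + 21)*(-6) = -93*(-50)*(-6) = 4650*(-6) = -27900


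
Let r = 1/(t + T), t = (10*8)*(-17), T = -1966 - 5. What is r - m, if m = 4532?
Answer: -15096093/3331 ≈ -4532.0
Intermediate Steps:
T = -1971
t = -1360 (t = 80*(-17) = -1360)
r = -1/3331 (r = 1/(-1360 - 1971) = 1/(-3331) = -1/3331 ≈ -0.00030021)
r - m = -1/3331 - 1*4532 = -1/3331 - 4532 = -15096093/3331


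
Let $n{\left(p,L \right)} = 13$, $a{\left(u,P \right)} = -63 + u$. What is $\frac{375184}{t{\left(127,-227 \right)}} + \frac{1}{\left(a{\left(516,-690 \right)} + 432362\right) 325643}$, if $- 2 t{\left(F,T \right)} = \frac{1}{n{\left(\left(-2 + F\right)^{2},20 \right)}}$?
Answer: $- \frac{1374870228838165279}{140943175045} \approx -9.7548 \cdot 10^{6}$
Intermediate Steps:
$t{\left(F,T \right)} = - \frac{1}{26}$ ($t{\left(F,T \right)} = - \frac{1}{2 \cdot 13} = \left(- \frac{1}{2}\right) \frac{1}{13} = - \frac{1}{26}$)
$\frac{375184}{t{\left(127,-227 \right)}} + \frac{1}{\left(a{\left(516,-690 \right)} + 432362\right) 325643} = \frac{375184}{- \frac{1}{26}} + \frac{1}{\left(\left(-63 + 516\right) + 432362\right) 325643} = 375184 \left(-26\right) + \frac{1}{453 + 432362} \cdot \frac{1}{325643} = -9754784 + \frac{1}{432815} \cdot \frac{1}{325643} = -9754784 + \frac{1}{140943175045} = - \frac{1374870228838165279}{140943175045}$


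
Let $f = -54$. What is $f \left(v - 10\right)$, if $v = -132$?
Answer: $7668$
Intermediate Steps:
$f \left(v - 10\right) = - 54 \left(-132 - 10\right) = \left(-54\right) \left(-142\right) = 7668$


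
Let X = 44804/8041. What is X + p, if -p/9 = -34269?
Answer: 2480058065/8041 ≈ 3.0843e+5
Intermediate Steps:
p = 308421 (p = -9*(-34269) = 308421)
X = 44804/8041 (X = 44804*(1/8041) = 44804/8041 ≈ 5.5719)
X + p = 44804/8041 + 308421 = 2480058065/8041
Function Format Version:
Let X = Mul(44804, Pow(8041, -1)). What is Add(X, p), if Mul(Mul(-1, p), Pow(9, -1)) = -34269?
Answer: Rational(2480058065, 8041) ≈ 3.0843e+5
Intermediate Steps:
p = 308421 (p = Mul(-9, -34269) = 308421)
X = Rational(44804, 8041) (X = Mul(44804, Rational(1, 8041)) = Rational(44804, 8041) ≈ 5.5719)
Add(X, p) = Add(Rational(44804, 8041), 308421) = Rational(2480058065, 8041)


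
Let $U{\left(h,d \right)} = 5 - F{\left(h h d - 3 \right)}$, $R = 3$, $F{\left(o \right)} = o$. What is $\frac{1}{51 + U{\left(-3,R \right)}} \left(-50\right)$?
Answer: $- \frac{25}{16} \approx -1.5625$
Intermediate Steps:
$U{\left(h,d \right)} = 8 - d h^{2}$ ($U{\left(h,d \right)} = 5 - \left(h h d - 3\right) = 5 - \left(h^{2} d - 3\right) = 5 - \left(d h^{2} - 3\right) = 5 - \left(-3 + d h^{2}\right) = 8 - d h^{2}$)
$\frac{1}{51 + U{\left(-3,R \right)}} \left(-50\right) = \frac{1}{51 + \left(8 - 3 \left(-3\right)^{2}\right)} \left(-50\right) = \frac{1}{51 + \left(8 - 3 \cdot 9\right)} \left(-50\right) = \frac{1}{51 + \left(8 - 27\right)} \left(-50\right) = \frac{1}{51 - 19} \left(-50\right) = \frac{1}{32} \left(-50\right) = - \frac{25}{16}$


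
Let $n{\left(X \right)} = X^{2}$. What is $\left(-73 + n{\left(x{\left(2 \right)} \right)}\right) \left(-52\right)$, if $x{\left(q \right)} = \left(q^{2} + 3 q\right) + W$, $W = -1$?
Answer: $-416$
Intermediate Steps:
$x{\left(q \right)} = -1 + q^{2} + 3 q$ ($x{\left(q \right)} = \left(q^{2} + 3 q\right) - 1 = -1 + q^{2} + 3 q$)
$\left(-73 + n{\left(x{\left(2 \right)} \right)}\right) \left(-52\right) = \left(-73 + \left(-1 + 2^{2} + 3 \cdot 2\right)^{2}\right) \left(-52\right) = \left(-73 + \left(-1 + 4 + 6\right)^{2}\right) \left(-52\right) = \left(-73 + 9^{2}\right) \left(-52\right) = \left(-73 + 81\right) \left(-52\right) = 8 \left(-52\right) = -416$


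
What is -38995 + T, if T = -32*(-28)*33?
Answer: -9427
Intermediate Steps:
T = 29568 (T = 896*33 = 29568)
-38995 + T = -38995 + 29568 = -9427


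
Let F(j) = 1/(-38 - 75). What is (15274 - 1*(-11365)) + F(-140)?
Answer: 3010206/113 ≈ 26639.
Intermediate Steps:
F(j) = -1/113 (F(j) = 1/(-113) = -1/113)
(15274 - 1*(-11365)) + F(-140) = (15274 - 1*(-11365)) - 1/113 = (15274 + 11365) - 1/113 = 26639 - 1/113 = 3010206/113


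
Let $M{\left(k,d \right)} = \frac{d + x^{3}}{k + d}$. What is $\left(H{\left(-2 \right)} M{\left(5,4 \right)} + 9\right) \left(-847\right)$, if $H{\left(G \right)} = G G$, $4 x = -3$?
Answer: $- \frac{1291675}{144} \approx -8970.0$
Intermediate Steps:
$x = - \frac{3}{4}$ ($x = \frac{1}{4} \left(-3\right) = - \frac{3}{4} \approx -0.75$)
$M{\left(k,d \right)} = \frac{- \frac{27}{64} + d}{d + k}$ ($M{\left(k,d \right)} = \frac{d + \left(- \frac{3}{4}\right)^{3}}{k + d} = \frac{d - \frac{27}{64}}{d + k} = \frac{- \frac{27}{64} + d}{d + k}$)
$H{\left(G \right)} = G^{2}$
$\left(H{\left(-2 \right)} M{\left(5,4 \right)} + 9\right) \left(-847\right) = \left(\left(-2\right)^{2} \frac{- \frac{27}{64} + 4}{4 + 5} + 9\right) \left(-847\right) = \left(4 \cdot \frac{1}{9} \cdot \frac{229}{64} + 9\right) \left(-847\right) = \left(4 \cdot \frac{229}{576} + 9\right) \left(-847\right) = \left(\frac{229}{144} + 9\right) \left(-847\right) = \frac{1525}{144} \left(-847\right) = - \frac{1291675}{144}$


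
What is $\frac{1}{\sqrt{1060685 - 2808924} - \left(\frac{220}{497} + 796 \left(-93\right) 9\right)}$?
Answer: $\frac{164570130928}{109645537853863727} - \frac{247009 i \sqrt{1748239}}{109645537853863727} \approx 1.5009 \cdot 10^{-6} - 2.9787 \cdot 10^{-9} i$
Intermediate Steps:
$\frac{1}{\sqrt{1060685 - 2808924} - \left(\frac{220}{497} + 796 \left(-93\right) 9\right)} = \frac{1}{\sqrt{-1748239} - - \frac{331127024}{497}} = \frac{1}{i \sqrt{1748239} + \left(- \frac{220}{497} + 666252\right)} = \frac{1}{i \sqrt{1748239} + \frac{331127024}{497}} = \frac{1}{\frac{331127024}{497} + i \sqrt{1748239}}$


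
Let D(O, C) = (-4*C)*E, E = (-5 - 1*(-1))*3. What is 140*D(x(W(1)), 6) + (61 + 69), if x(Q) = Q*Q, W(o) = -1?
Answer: 40450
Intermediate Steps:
x(Q) = Q²
E = -12 (E = (-5 + 1)*3 = -4*3 = -12)
D(O, C) = 48*C (D(O, C) = -4*C*(-12) = 48*C)
140*D(x(W(1)), 6) + (61 + 69) = 140*(48*6) + (61 + 69) = 140*288 + 130 = 40320 + 130 = 40450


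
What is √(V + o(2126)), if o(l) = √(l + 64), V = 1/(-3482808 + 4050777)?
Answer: √(567969 + 322588784961*√2190)/567969 ≈ 6.8409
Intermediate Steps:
V = 1/567969 ≈ 1.7607e-6
o(l) = √(64 + l)
√(V + o(2126)) = √(1/567969 + √(64 + 2126)) = √(1/567969 + √2190)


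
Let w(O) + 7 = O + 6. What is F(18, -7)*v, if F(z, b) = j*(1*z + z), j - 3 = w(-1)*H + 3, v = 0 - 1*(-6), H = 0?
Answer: 1296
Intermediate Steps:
v = 6 (v = 0 + 6 = 6)
w(O) = -1 + O (w(O) = -7 + (O + 6) = -7 + (6 + O) = -1 + O)
j = 6 (j = 3 + ((-1 - 1)*0 + 3) = 3 + (-2*0 + 3) = 3 + (0 + 3) = 3 + 3 = 6)
F(z, b) = 12*z (F(z, b) = 6*(1*z + z) = 6*(z + z) = 6*(2*z) = 12*z)
F(18, -7)*v = (12*18)*6 = 216*6 = 1296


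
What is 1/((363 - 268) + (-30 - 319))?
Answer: -1/254 ≈ -0.0039370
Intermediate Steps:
1/((363 - 268) + (-30 - 319)) = 1/(95 - 349) = 1/(-254) = -1/254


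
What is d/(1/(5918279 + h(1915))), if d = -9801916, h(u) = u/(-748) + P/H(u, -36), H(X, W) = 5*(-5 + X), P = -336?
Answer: -51798979444004680769/892925 ≈ -5.8010e+13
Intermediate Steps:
H(X, W) = -25 + 5*X
h(u) = -336/(-25 + 5*u) - u/748 (h(u) = u/(-748) - 336/(-25 + 5*u) = u*(-1/748) - 336/(-25 + 5*u) = -u/748 - 336/(-25 + 5*u) = -336/(-25 + 5*u) - u/748)
d/(1/(5918279 + h(1915))) = -(58010473622564 + 2450479*(-251328 - 5*1915*(-5 + 1915))/(935*(-5 + 1915))) = -9801916/(1/(5918279 + (1/3740)*(-251328 - 5*1915*1910)/1910)) = -9801916/(1/(5918279 + (1/3740)*(1/1910)*(-251328 - 18288250))) = -9801916/(1/(5918279 + (1/3740)*(1/1910)*(-18539578))) = -9801916/(1/(5918279 - 9269789/3571700)) = -9801916/(1/(21138307834511/3571700)) = -9801916/3571700/21138307834511 = -9801916*21138307834511/3571700 = -51798979444004680769/892925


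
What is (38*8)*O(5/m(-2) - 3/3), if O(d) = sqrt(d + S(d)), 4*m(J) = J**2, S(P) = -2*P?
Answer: 608*I ≈ 608.0*I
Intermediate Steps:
m(J) = J**2/4
O(d) = sqrt(-d) (O(d) = sqrt(d - 2*d) = sqrt(-d))
(38*8)*O(5/m(-2) - 3/3) = (38*8)*sqrt(-(5/(((1/4)*(-2)**2)) - 3/3)) = 304*sqrt(-(5/(((1/4)*4)) - 3*1/3)) = 304*sqrt(-(5/1 - 1)) = 304*sqrt(-(5*1 - 1)) = 304*sqrt(-(5 - 1)) = 304*sqrt(-1*4) = 304*sqrt(-4) = 304*(2*I) = 608*I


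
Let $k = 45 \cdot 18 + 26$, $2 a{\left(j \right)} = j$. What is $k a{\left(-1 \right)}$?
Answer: $-418$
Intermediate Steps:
$a{\left(j \right)} = \frac{j}{2}$
$k = 836$ ($k = 810 + 26 = 836$)
$k a{\left(-1 \right)} = 836 \cdot \frac{1}{2} \left(-1\right) = 836 \left(- \frac{1}{2}\right) = -418$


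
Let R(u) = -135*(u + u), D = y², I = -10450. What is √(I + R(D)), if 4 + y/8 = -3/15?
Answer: I*√7881730/5 ≈ 561.49*I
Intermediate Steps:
y = -168/5 (y = -32 + 8*(-3/15) = -32 + 8*(-3*1/15) = -32 + 8*(-⅕) = -32 - 8/5 = -168/5 ≈ -33.600)
D = 28224/25 (D = (-168/5)² = 28224/25 ≈ 1129.0)
R(u) = -270*u
√(I + R(D)) = √(-10450 - 270*28224/25) = √(-10450 - 1524096/5) = √(-1576346/5) = I*√7881730/5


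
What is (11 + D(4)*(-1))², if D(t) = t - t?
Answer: 121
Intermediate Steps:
D(t) = 0
(11 + D(4)*(-1))² = (11 + 0*(-1))² = (11 + 0)² = 11² = 121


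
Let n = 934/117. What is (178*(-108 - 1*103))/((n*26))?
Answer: -169011/934 ≈ -180.95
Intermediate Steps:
n = 934/117 (n = 934*(1/117) = 934/117 ≈ 7.9829)
(178*(-108 - 1*103))/((n*26)) = (178*(-108 - 1*103))/(((934/117)*26)) = (178*(-108 - 103))/(1868/9) = (178*(-211))*(9/1868) = -37558*9/1868 = -169011/934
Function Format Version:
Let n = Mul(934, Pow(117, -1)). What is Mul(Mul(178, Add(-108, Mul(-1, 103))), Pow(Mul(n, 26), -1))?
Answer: Rational(-169011, 934) ≈ -180.95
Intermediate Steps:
n = Rational(934, 117) (n = Mul(934, Rational(1, 117)) = Rational(934, 117) ≈ 7.9829)
Mul(Mul(178, Add(-108, Mul(-1, 103))), Pow(Mul(n, 26), -1)) = Mul(Mul(178, Add(-108, Mul(-1, 103))), Pow(Mul(Rational(934, 117), 26), -1)) = Mul(Mul(178, Add(-108, -103)), Pow(Rational(1868, 9), -1)) = Mul(Mul(178, -211), Rational(9, 1868)) = Mul(-37558, Rational(9, 1868)) = Rational(-169011, 934)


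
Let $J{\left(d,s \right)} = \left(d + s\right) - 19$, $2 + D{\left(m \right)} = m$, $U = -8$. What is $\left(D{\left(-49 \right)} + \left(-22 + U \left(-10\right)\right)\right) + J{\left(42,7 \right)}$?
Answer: $37$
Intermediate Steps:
$D{\left(m \right)} = -2 + m$
$J{\left(d,s \right)} = -19 + d + s$
$\left(D{\left(-49 \right)} + \left(-22 + U \left(-10\right)\right)\right) + J{\left(42,7 \right)} = \left(\left(-2 - 49\right) - -58\right) + \left(-19 + 42 + 7\right) = \left(-51 + \left(-22 + 80\right)\right) + 30 = \left(-51 + 58\right) + 30 = 7 + 30 = 37$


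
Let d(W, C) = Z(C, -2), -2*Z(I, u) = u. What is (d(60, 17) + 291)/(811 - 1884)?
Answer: -292/1073 ≈ -0.27213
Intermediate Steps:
Z(I, u) = -u/2
d(W, C) = 1 (d(W, C) = -½*(-2) = 1)
(d(60, 17) + 291)/(811 - 1884) = (1 + 291)/(811 - 1884) = 292/(-1073) = 292*(-1/1073) = -292/1073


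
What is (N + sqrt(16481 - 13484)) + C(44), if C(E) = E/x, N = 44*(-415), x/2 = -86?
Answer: -785191/43 + 9*sqrt(37) ≈ -18206.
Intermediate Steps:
x = -172 (x = 2*(-86) = -172)
N = -18260
C(E) = -E/172 (C(E) = E/(-172) = E*(-1/172) = -E/172)
(N + sqrt(16481 - 13484)) + C(44) = (-18260 + sqrt(16481 - 13484)) - 1/172*44 = (-18260 + sqrt(2997)) - 11/43 = (-18260 + 9*sqrt(37)) - 11/43 = -785191/43 + 9*sqrt(37)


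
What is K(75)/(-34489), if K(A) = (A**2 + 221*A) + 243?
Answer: -22443/34489 ≈ -0.65073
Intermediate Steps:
K(A) = 243 + A**2 + 221*A
K(75)/(-34489) = (243 + 75**2 + 221*75)/(-34489) = (243 + 5625 + 16575)*(-1/34489) = 22443*(-1/34489) = -22443/34489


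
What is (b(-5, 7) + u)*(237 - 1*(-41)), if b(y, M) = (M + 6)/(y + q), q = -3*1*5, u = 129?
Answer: 356813/10 ≈ 35681.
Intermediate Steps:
q = -15 (q = -3*5 = -15)
b(y, M) = (6 + M)/(-15 + y) (b(y, M) = (M + 6)/(y - 15) = (6 + M)/(-15 + y))
(b(-5, 7) + u)*(237 - 1*(-41)) = ((6 + 7)/(-15 - 5) + 129)*(237 - 1*(-41)) = (13/(-20) + 129)*(237 + 41) = (-1/20*13 + 129)*278 = (-13/20 + 129)*278 = (2567/20)*278 = 356813/10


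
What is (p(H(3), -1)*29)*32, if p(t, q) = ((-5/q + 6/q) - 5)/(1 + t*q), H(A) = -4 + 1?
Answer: -1392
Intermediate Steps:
H(A) = -3
p(t, q) = (-5 + 1/q)/(1 + q*t) (p(t, q) = (1/q - 5)/(1 + q*t) = (-5 + 1/q)/(1 + q*t))
(p(H(3), -1)*29)*32 = (((1 - 5*(-1))/((-1)*(1 - 1*(-3))))*29)*32 = (-(1 + 5)/(1 + 3)*29)*32 = (-1*6/4*29)*32 = (-1*1/4*6*29)*32 = -3/2*29*32 = -87/2*32 = -1392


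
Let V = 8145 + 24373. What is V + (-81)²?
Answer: 39079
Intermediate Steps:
V = 32518
V + (-81)² = 32518 + (-81)² = 32518 + 6561 = 39079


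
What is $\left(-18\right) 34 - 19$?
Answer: $-631$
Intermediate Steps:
$\left(-18\right) 34 - 19 = -612 - 19 = -631$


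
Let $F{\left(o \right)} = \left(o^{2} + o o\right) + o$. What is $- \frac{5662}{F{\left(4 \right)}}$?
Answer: $- \frac{2831}{18} \approx -157.28$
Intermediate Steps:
$F{\left(o \right)} = o + 2 o^{2}$ ($F{\left(o \right)} = \left(o^{2} + o^{2}\right) + o = 2 o^{2} + o = o + 2 o^{2}$)
$- \frac{5662}{F{\left(4 \right)}} = - \frac{5662}{4 \left(1 + 2 \cdot 4\right)} = - \frac{5662}{4 \left(1 + 8\right)} = - \frac{5662}{4 \cdot 9} = - \frac{5662}{36} = \left(-5662\right) \frac{1}{36} = - \frac{2831}{18}$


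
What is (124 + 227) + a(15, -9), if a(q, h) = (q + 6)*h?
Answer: 162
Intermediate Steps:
a(q, h) = h*(6 + q) (a(q, h) = (6 + q)*h = h*(6 + q))
(124 + 227) + a(15, -9) = (124 + 227) - 9*(6 + 15) = 351 - 9*21 = 351 - 189 = 162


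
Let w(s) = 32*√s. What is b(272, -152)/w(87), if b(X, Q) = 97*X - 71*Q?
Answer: 1549*√87/116 ≈ 124.55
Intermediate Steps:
b(X, Q) = -71*Q + 97*X
b(272, -152)/w(87) = (-71*(-152) + 97*272)/((32*√87)) = (10792 + 26384)*(√87/2784) = 37176*(√87/2784) = 1549*√87/116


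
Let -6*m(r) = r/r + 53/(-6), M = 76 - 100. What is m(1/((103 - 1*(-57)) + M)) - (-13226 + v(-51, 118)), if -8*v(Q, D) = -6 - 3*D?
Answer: 474563/36 ≈ 13182.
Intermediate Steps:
v(Q, D) = ¾ + 3*D/8 (v(Q, D) = -(-6 - 3*D)/8 = ¾ + 3*D/8)
M = -24
m(r) = 47/36 (m(r) = -(r/r + 53/(-6))/6 = -(1 + 53*(-⅙))/6 = -(1 - 53/6)/6 = -⅙*(-47/6) = 47/36)
m(1/((103 - 1*(-57)) + M)) - (-13226 + v(-51, 118)) = 47/36 - (-13226 + (¾ + (3/8)*118)) = 47/36 - (-13226 + (¾ + 177/4)) = 47/36 - (-13226 + 45) = 47/36 - 1*(-13181) = 47/36 + 13181 = 474563/36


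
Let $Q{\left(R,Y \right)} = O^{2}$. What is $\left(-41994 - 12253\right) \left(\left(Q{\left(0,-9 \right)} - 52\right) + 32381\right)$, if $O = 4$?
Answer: $-1754619215$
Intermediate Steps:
$Q{\left(R,Y \right)} = 16$ ($Q{\left(R,Y \right)} = 4^{2} = 16$)
$\left(-41994 - 12253\right) \left(\left(Q{\left(0,-9 \right)} - 52\right) + 32381\right) = \left(-41994 - 12253\right) \left(\left(16 - 52\right) + 32381\right) = - 54247 \left(\left(16 - 52\right) + 32381\right) = - 54247 \left(-36 + 32381\right) = \left(-54247\right) 32345 = -1754619215$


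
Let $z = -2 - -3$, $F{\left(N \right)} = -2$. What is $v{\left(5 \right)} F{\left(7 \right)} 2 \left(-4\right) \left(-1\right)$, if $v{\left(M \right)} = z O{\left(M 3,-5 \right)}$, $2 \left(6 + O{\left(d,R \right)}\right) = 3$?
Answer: $72$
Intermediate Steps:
$O{\left(d,R \right)} = - \frac{9}{2}$ ($O{\left(d,R \right)} = -6 + \frac{1}{2} \cdot 3 = -6 + \frac{3}{2} = - \frac{9}{2}$)
$z = 1$ ($z = -2 + 3 = 1$)
$v{\left(M \right)} = - \frac{9}{2}$ ($v{\left(M \right)} = 1 \left(- \frac{9}{2}\right) = - \frac{9}{2}$)
$v{\left(5 \right)} F{\left(7 \right)} 2 \left(-4\right) \left(-1\right) = \left(- \frac{9}{2}\right) \left(-2\right) 2 \left(-4\right) \left(-1\right) = 9 \left(\left(-8\right) \left(-1\right)\right) = 9 \cdot 8 = 72$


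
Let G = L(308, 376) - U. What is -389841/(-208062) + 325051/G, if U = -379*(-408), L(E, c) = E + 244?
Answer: -140075183/593670240 ≈ -0.23595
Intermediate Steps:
L(E, c) = 244 + E
U = 154632
G = -154080 (G = (244 + 308) - 1*154632 = 552 - 154632 = -154080)
-389841/(-208062) + 325051/G = -389841/(-208062) + 325051/(-154080) = -389841*(-1/208062) + 325051*(-1/154080) = 129947/69354 - 325051/154080 = -140075183/593670240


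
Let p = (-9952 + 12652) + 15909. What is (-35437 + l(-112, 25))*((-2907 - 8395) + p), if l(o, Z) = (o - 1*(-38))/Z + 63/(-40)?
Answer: -51794259249/200 ≈ -2.5897e+8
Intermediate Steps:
p = 18609 (p = 2700 + 15909 = 18609)
l(o, Z) = -63/40 + (38 + o)/Z (l(o, Z) = (o + 38)/Z + 63*(-1/40) = (38 + o)/Z - 63/40 = -63/40 + (38 + o)/Z)
(-35437 + l(-112, 25))*((-2907 - 8395) + p) = (-35437 + (38 - 112 - 63/40*25)/25)*((-2907 - 8395) + 18609) = (-35437 + (38 - 112 - 315/8)/25)*(-11302 + 18609) = (-35437 + (1/25)*(-907/8))*7307 = (-35437 - 907/200)*7307 = -7088307/200*7307 = -51794259249/200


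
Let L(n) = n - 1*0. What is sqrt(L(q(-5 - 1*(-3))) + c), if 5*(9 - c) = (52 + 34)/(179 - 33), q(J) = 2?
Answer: 2*sqrt(362445)/365 ≈ 3.2988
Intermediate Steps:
L(n) = n (L(n) = n + 0 = n)
c = 3242/365 (c = 9 - (52 + 34)/(5*(179 - 33)) = 9 - 86/(5*146) = 9 - 1/5*43/73 = 9 - 43/365 = 3242/365 ≈ 8.8822)
sqrt(L(q(-5 - 1*(-3))) + c) = sqrt(2 + 3242/365) = sqrt(3972/365) = 2*sqrt(362445)/365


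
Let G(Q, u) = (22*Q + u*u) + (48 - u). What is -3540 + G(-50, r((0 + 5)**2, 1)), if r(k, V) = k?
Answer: -3992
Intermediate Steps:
G(Q, u) = 48 + u**2 - u + 22*Q (G(Q, u) = (22*Q + u**2) + (48 - u) = (u**2 + 22*Q) + (48 - u) = 48 + u**2 - u + 22*Q)
-3540 + G(-50, r((0 + 5)**2, 1)) = -3540 + (48 + ((0 + 5)**2)**2 - (0 + 5)**2 + 22*(-50)) = -3540 + (48 + (5**2)**2 - 1*5**2 - 1100) = -3540 + (48 + 25**2 - 1*25 - 1100) = -3540 + (48 + 625 - 25 - 1100) = -3540 - 452 = -3992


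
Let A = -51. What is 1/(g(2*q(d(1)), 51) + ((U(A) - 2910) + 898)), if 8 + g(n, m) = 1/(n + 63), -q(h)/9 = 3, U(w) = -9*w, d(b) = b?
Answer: -9/14048 ≈ -0.00064066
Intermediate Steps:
q(h) = -27 (q(h) = -9*3 = -27)
g(n, m) = -8 + 1/(63 + n) (g(n, m) = -8 + 1/(n + 63) = -8 + 1/(63 + n))
1/(g(2*q(d(1)), 51) + ((U(A) - 2910) + 898)) = 1/((-503 - 16*(-27))/(63 + 2*(-27)) + ((-9*(-51) - 2910) + 898)) = 1/((-503 - 8*(-54))/(63 - 54) + ((459 - 2910) + 898)) = 1/((-503 + 432)/9 + (-2451 + 898)) = 1/((1/9)*(-71) - 1553) = 1/(-71/9 - 1553) = 1/(-14048/9) = -9/14048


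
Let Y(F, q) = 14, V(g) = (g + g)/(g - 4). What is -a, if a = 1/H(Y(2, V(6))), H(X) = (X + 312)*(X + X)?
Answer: -1/9128 ≈ -0.00010955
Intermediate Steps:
V(g) = 2*g/(-4 + g) (V(g) = (2*g)/(-4 + g) = 2*g/(-4 + g))
H(X) = 2*X*(312 + X) (H(X) = (312 + X)*(2*X) = 2*X*(312 + X))
a = 1/9128 (a = 1/(2*14*(312 + 14)) = 1/(2*14*326) = 1/9128 ≈ 0.00010955)
-a = -1*1/9128 = -1/9128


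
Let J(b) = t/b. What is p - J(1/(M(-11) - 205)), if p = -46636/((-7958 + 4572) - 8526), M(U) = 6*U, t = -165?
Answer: -133149611/2978 ≈ -44711.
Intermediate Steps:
J(b) = -165/b
p = 11659/2978 (p = -46636/(-3386 - 8526) = -46636/(-11912) = -46636*(-1/11912) = 11659/2978 ≈ 3.9150)
p - J(1/(M(-11) - 205)) = 11659/2978 - (-165)/(1/(6*(-11) - 205)) = 11659/2978 - (-165)/(1/(-66 - 205)) = 11659/2978 - (-165)/(1/(-271)) = 11659/2978 - (-165)/(-1/271) = 11659/2978 - (-165)*(-271) = 11659/2978 - 1*44715 = 11659/2978 - 44715 = -133149611/2978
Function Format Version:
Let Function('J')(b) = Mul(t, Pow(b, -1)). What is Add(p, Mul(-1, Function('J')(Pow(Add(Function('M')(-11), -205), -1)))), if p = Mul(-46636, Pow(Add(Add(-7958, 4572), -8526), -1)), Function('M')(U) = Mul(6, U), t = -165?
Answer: Rational(-133149611, 2978) ≈ -44711.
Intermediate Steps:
Function('J')(b) = Mul(-165, Pow(b, -1))
p = Rational(11659, 2978) (p = Mul(-46636, Pow(Add(-3386, -8526), -1)) = Mul(-46636, Pow(-11912, -1)) = Mul(-46636, Rational(-1, 11912)) = Rational(11659, 2978) ≈ 3.9150)
Add(p, Mul(-1, Function('J')(Pow(Add(Function('M')(-11), -205), -1)))) = Add(Rational(11659, 2978), Mul(-1, Mul(-165, Pow(Pow(Add(Mul(6, -11), -205), -1), -1)))) = Add(Rational(11659, 2978), Mul(-1, Mul(-165, Pow(Pow(Add(-66, -205), -1), -1)))) = Add(Rational(11659, 2978), Mul(-1, Mul(-165, Pow(Pow(-271, -1), -1)))) = Add(Rational(11659, 2978), Mul(-1, Mul(-165, Pow(Rational(-1, 271), -1)))) = Add(Rational(11659, 2978), Mul(-1, Mul(-165, -271))) = Add(Rational(11659, 2978), Mul(-1, 44715)) = Add(Rational(11659, 2978), -44715) = Rational(-133149611, 2978)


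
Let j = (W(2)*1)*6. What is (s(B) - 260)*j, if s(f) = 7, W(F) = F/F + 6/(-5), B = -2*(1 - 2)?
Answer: 1518/5 ≈ 303.60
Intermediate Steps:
B = 2 (B = -2*(-1) = 2)
W(F) = -⅕ (W(F) = 1 + 6*(-⅕) = 1 - 6/5 = -⅕)
j = -6/5 (j = -⅕*1*6 = -⅕*6 = -6/5 ≈ -1.2000)
(s(B) - 260)*j = (7 - 260)*(-6/5) = -253*(-6/5) = 1518/5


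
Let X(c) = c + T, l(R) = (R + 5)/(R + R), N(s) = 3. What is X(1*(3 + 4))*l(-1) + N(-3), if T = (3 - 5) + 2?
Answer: -11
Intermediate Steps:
T = 0 (T = -2 + 2 = 0)
l(R) = (5 + R)/(2*R) (l(R) = (5 + R)/((2*R)) = (5 + R)*(1/(2*R)) = (5 + R)/(2*R))
X(c) = c (X(c) = c + 0 = c)
X(1*(3 + 4))*l(-1) + N(-3) = (1*(3 + 4))*((1/2)*(5 - 1)/(-1)) + 3 = (1*7)*((1/2)*(-1)*4) + 3 = 7*(-2) + 3 = -14 + 3 = -11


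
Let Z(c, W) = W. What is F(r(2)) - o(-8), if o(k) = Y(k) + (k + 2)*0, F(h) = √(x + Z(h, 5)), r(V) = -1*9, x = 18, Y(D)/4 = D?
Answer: 32 + √23 ≈ 36.796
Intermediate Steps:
Y(D) = 4*D
r(V) = -9
F(h) = √23 (F(h) = √(18 + 5) = √23)
o(k) = 4*k (o(k) = 4*k + (k + 2)*0 = 4*k + (2 + k)*0 = 4*k + 0 = 4*k)
F(r(2)) - o(-8) = √23 - 4*(-8) = √23 - 1*(-32) = √23 + 32 = 32 + √23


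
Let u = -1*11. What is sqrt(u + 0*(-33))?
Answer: I*sqrt(11) ≈ 3.3166*I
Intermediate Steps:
u = -11
sqrt(u + 0*(-33)) = sqrt(-11 + 0*(-33)) = sqrt(-11 + 0) = sqrt(-11) = I*sqrt(11)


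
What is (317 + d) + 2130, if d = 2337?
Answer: 4784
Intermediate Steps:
(317 + d) + 2130 = (317 + 2337) + 2130 = 2654 + 2130 = 4784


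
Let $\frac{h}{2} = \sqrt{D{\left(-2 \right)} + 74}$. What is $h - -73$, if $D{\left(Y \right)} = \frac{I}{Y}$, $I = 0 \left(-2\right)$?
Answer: $73 + 2 \sqrt{74} \approx 90.205$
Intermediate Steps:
$I = 0$
$D{\left(Y \right)} = 0$ ($D{\left(Y \right)} = \frac{0}{Y} = 0$)
$h = 2 \sqrt{74}$ ($h = 2 \sqrt{0 + 74} = 2 \sqrt{74} \approx 17.205$)
$h - -73 = 2 \sqrt{74} - -73 = 2 \sqrt{74} + 73 = 73 + 2 \sqrt{74}$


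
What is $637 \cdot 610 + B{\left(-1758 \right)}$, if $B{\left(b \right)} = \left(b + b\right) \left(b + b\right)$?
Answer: $12750826$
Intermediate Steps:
$B{\left(b \right)} = 4 b^{2}$ ($B{\left(b \right)} = 2 b 2 b = 4 b^{2}$)
$637 \cdot 610 + B{\left(-1758 \right)} = 637 \cdot 610 + 4 \left(-1758\right)^{2} = 388570 + 4 \cdot 3090564 = 388570 + 12362256 = 12750826$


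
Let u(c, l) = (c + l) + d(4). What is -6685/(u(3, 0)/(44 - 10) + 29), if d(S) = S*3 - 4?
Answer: -227290/997 ≈ -227.97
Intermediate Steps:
d(S) = -4 + 3*S (d(S) = 3*S - 4 = -4 + 3*S)
u(c, l) = 8 + c + l (u(c, l) = (c + l) + (-4 + 3*4) = (c + l) + (-4 + 12) = (c + l) + 8 = 8 + c + l)
-6685/(u(3, 0)/(44 - 10) + 29) = -6685/((8 + 3 + 0)/(44 - 10) + 29) = -6685/(11/34 + 29) = -6685/997/34 = -6685*34/997 = -227290/997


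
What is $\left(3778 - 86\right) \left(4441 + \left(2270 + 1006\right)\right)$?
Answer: $28491164$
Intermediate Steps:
$\left(3778 - 86\right) \left(4441 + \left(2270 + 1006\right)\right) = 3692 \left(4441 + 3276\right) = 3692 \cdot 7717 = 28491164$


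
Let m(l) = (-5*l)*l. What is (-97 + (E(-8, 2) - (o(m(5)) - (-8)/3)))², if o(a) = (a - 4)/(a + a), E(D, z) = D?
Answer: 6583212769/562500 ≈ 11703.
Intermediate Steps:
m(l) = -5*l²
o(a) = (-4 + a)/(2*a) (o(a) = (-4 + a)/((2*a)) = (-4 + a)*(1/(2*a)) = (-4 + a)/(2*a))
(-97 + (E(-8, 2) - (o(m(5)) - (-8)/3)))² = (-97 + (-8 - ((-4 - 5*5²)/(2*((-5*5²))) - (-8)/3)))² = (-97 + (-8 - ((-4 - 5*25)/(2*((-5*25))) - (-8)/3)))² = (-97 + (-8 - ((½)*(-4 - 125)/(-125) - 1*(-8/3))))² = (-97 + (-8 - ((½)*(-1/125)*(-129) + 8/3)))² = (-97 + (-8 - (129/250 + 8/3)))² = (-97 + (-8 - 1*2387/750))² = (-97 + (-8 - 2387/750))² = (-97 - 8387/750)² = (-81137/750)² = 6583212769/562500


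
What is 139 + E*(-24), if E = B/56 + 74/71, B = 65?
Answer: 42806/497 ≈ 86.129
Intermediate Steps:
E = 8759/3976 (E = 65/56 + 74/71 = 8759/3976 ≈ 2.2030)
139 + E*(-24) = 139 + (8759/3976)*(-24) = 139 - 26277/497 = 42806/497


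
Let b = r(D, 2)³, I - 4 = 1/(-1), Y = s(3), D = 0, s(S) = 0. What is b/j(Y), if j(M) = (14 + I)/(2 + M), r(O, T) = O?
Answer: 0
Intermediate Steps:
Y = 0
I = 3 (I = 4 + 1/(-1) = 4 - 1 = 3)
j(M) = 17/(2 + M) (j(M) = (14 + 3)/(2 + M) = 17/(2 + M))
b = 0 (b = 0³ = 0)
b/j(Y) = 0/((17/(2 + 0))) = 0/((17/2)) = 0/((17*(½))) = 0/(17/2) = 0*(2/17) = 0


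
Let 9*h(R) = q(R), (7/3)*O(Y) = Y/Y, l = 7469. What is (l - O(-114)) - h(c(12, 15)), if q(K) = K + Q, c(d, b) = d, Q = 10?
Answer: 470366/63 ≈ 7466.1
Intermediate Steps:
O(Y) = 3/7 (O(Y) = 3*(Y/Y)/7 = (3/7)*1 = 3/7)
q(K) = 10 + K (q(K) = K + 10 = 10 + K)
h(R) = 10/9 + R/9 (h(R) = (10 + R)/9 = 10/9 + R/9)
(l - O(-114)) - h(c(12, 15)) = (7469 - 1*3/7) - (10/9 + (⅑)*12) = (7469 - 3/7) - (10/9 + 4/3) = 52280/7 - 1*22/9 = 52280/7 - 22/9 = 470366/63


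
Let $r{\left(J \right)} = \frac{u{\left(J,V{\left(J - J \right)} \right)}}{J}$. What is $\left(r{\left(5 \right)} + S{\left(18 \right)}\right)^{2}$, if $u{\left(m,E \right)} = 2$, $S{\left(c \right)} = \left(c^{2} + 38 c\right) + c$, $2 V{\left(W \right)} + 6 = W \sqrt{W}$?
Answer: $\frac{26337424}{25} \approx 1.0535 \cdot 10^{6}$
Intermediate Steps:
$V{\left(W \right)} = -3 + \frac{W^{\frac{3}{2}}}{2}$ ($V{\left(W \right)} = -3 + \frac{W \sqrt{W}}{2} = -3 + \frac{W^{\frac{3}{2}}}{2}$)
$S{\left(c \right)} = c^{2} + 39 c$
$r{\left(J \right)} = \frac{2}{J}$
$\left(r{\left(5 \right)} + S{\left(18 \right)}\right)^{2} = \left(\frac{2}{5} + 18 \left(39 + 18\right)\right)^{2} = \left(2 \cdot \frac{1}{5} + 18 \cdot 57\right)^{2} = \left(\frac{2}{5} + 1026\right)^{2} = \left(\frac{5132}{5}\right)^{2} = \frac{26337424}{25}$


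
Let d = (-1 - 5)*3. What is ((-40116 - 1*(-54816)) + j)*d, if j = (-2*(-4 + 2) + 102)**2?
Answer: -466848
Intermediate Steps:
j = 11236 (j = (-2*(-2) + 102)**2 = (4 + 102)**2 = 106**2 = 11236)
d = -18 (d = -6*3 = -18)
((-40116 - 1*(-54816)) + j)*d = ((-40116 - 1*(-54816)) + 11236)*(-18) = ((-40116 + 54816) + 11236)*(-18) = (14700 + 11236)*(-18) = 25936*(-18) = -466848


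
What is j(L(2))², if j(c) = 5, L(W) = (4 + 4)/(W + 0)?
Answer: 25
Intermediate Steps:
L(W) = 8/W
j(L(2))² = 5² = 25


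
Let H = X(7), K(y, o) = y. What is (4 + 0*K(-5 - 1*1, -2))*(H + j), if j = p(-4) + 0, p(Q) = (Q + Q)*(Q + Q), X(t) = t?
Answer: 284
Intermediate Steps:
p(Q) = 4*Q² (p(Q) = (2*Q)*(2*Q) = 4*Q²)
H = 7
j = 64 (j = 4*(-4)² + 0 = 4*16 + 0 = 64 + 0 = 64)
(4 + 0*K(-5 - 1*1, -2))*(H + j) = (4 + 0*(-5 - 1*1))*(7 + 64) = (4 + 0*(-5 - 1))*71 = (4 + 0*(-6))*71 = (4 + 0)*71 = 4*71 = 284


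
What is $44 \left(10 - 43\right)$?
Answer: $-1452$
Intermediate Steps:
$44 \left(10 - 43\right) = 44 \left(-33\right) = -1452$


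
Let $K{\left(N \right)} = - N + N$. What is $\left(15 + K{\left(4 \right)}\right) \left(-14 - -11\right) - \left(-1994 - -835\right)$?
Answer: $1114$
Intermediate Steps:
$K{\left(N \right)} = 0$
$\left(15 + K{\left(4 \right)}\right) \left(-14 - -11\right) - \left(-1994 - -835\right) = \left(15 + 0\right) \left(-14 - -11\right) - \left(-1994 - -835\right) = 15 \left(-14 + 11\right) - \left(-1994 + 835\right) = 15 \left(-3\right) - -1159 = -45 + 1159 = 1114$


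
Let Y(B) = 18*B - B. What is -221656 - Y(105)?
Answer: -223441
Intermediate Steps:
Y(B) = 17*B
-221656 - Y(105) = -221656 - 17*105 = -221656 - 1*1785 = -221656 - 1785 = -223441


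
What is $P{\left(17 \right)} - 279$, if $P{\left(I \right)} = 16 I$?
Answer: $-7$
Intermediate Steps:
$P{\left(17 \right)} - 279 = 16 \cdot 17 - 279 = 272 - 279 = -7$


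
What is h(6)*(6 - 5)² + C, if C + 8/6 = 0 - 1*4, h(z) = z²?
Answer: 92/3 ≈ 30.667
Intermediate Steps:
C = -16/3 (C = -4/3 + (0 - 1*4) = -4/3 + (0 - 4) = -4/3 - 4 = -16/3 ≈ -5.3333)
h(6)*(6 - 5)² + C = 6²*(6 - 5)² - 16/3 = 36*1² - 16/3 = 36*1 - 16/3 = 36 - 16/3 = 92/3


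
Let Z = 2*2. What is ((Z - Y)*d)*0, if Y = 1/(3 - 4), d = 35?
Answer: 0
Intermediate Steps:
Y = -1 (Y = 1/(-1) = -1)
Z = 4
((Z - Y)*d)*0 = ((4 - 1*(-1))*35)*0 = ((4 + 1)*35)*0 = (5*35)*0 = 175*0 = 0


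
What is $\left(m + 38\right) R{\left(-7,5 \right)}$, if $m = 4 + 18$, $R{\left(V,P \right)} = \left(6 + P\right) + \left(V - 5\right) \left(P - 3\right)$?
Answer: $-780$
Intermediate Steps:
$R{\left(V,P \right)} = 6 + P + \left(-5 + V\right) \left(-3 + P\right)$ ($R{\left(V,P \right)} = \left(6 + P\right) + \left(-5 + V\right) \left(-3 + P\right) = 6 + P + \left(-5 + V\right) \left(-3 + P\right)$)
$m = 22$
$\left(m + 38\right) R{\left(-7,5 \right)} = \left(22 + 38\right) \left(21 - 20 - -21 + 5 \left(-7\right)\right) = 60 \left(21 - 20 + 21 - 35\right) = 60 \left(-13\right) = -780$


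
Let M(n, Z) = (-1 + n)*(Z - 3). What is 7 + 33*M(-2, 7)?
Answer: -389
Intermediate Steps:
M(n, Z) = (-1 + n)*(-3 + Z)
7 + 33*M(-2, 7) = 7 + 33*(3 - 1*7 - 3*(-2) + 7*(-2)) = 7 + 33*(3 - 7 + 6 - 14) = 7 + 33*(-12) = 7 - 396 = -389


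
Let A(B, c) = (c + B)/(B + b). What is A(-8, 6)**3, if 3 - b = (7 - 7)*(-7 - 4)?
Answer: 8/125 ≈ 0.064000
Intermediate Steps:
b = 3 (b = 3 - (7 - 7)*(-7 - 4) = 3 - 0*(-11) = 3 - 1*0 = 3 + 0 = 3)
A(B, c) = (B + c)/(3 + B) (A(B, c) = (c + B)/(B + 3) = (B + c)/(3 + B))
A(-8, 6)**3 = ((-8 + 6)/(3 - 8))**3 = (-2/(-5))**3 = (-1/5*(-2))**3 = (2/5)**3 = 8/125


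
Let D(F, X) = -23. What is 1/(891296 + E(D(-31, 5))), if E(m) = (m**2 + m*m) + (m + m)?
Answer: 1/892308 ≈ 1.1207e-6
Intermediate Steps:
E(m) = 2*m + 2*m**2 (E(m) = (m**2 + m**2) + 2*m = 2*m**2 + 2*m = 2*m + 2*m**2)
1/(891296 + E(D(-31, 5))) = 1/(891296 + 2*(-23)*(1 - 23)) = 1/(891296 + 2*(-23)*(-22)) = 1/(891296 + 1012) = 1/892308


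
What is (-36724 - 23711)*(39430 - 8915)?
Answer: -1844174025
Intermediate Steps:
(-36724 - 23711)*(39430 - 8915) = -60435*30515 = -1844174025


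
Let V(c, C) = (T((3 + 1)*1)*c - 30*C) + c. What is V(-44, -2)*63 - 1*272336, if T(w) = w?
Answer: -282416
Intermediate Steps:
V(c, C) = -30*C + 5*c (V(c, C) = (((3 + 1)*1)*c - 30*C) + c = ((4*1)*c - 30*C) + c = (4*c - 30*C) + c = (-30*C + 4*c) + c = -30*C + 5*c)
V(-44, -2)*63 - 1*272336 = (-30*(-2) + 5*(-44))*63 - 1*272336 = (60 - 220)*63 - 272336 = -160*63 - 272336 = -10080 - 272336 = -282416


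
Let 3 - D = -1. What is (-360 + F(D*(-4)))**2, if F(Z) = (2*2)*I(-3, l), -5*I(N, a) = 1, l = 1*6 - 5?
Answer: 3254416/25 ≈ 1.3018e+5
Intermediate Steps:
D = 4 (D = 3 - 1*(-1) = 3 + 1 = 4)
l = 1 (l = 6 - 5 = 1)
I(N, a) = -1/5 (I(N, a) = -1/5*1 = -1/5)
F(Z) = -4/5 (F(Z) = (2*2)*(-1/5) = 4*(-1/5) = -4/5)
(-360 + F(D*(-4)))**2 = (-360 - 4/5)**2 = (-1804/5)**2 = 3254416/25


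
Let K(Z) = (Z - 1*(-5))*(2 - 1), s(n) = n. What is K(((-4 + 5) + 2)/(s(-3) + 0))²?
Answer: 16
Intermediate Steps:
K(Z) = 5 + Z (K(Z) = (Z + 5)*1 = (5 + Z)*1 = 5 + Z)
K(((-4 + 5) + 2)/(s(-3) + 0))² = (5 + ((-4 + 5) + 2)/(-3 + 0))² = (5 + (1 + 2)/(-3))² = (5 + 3*(-⅓))² = (5 - 1)² = 4² = 16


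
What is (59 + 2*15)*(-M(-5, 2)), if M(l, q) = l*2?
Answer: 890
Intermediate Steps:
M(l, q) = 2*l
(59 + 2*15)*(-M(-5, 2)) = (59 + 2*15)*(-2*(-5)) = (59 + 30)*(-1*(-10)) = 89*10 = 890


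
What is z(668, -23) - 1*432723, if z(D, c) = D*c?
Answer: -448087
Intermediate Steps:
z(668, -23) - 1*432723 = 668*(-23) - 1*432723 = -15364 - 432723 = -448087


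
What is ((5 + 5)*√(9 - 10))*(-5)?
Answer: -50*I ≈ -50.0*I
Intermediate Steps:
((5 + 5)*√(9 - 10))*(-5) = (10*√(-1))*(-5) = (10*I)*(-5) = -50*I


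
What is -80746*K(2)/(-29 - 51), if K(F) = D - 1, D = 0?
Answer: -40373/40 ≈ -1009.3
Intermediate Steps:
K(F) = -1 (K(F) = 0 - 1 = -1)
-80746*K(2)/(-29 - 51) = -80746*(-1/(-29 - 51)) = -80746/((-1*(-80))) = -80746/80 = -80746*1/80 = -40373/40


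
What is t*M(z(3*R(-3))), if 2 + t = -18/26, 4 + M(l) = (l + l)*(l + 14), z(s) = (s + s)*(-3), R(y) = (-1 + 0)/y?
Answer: 3500/13 ≈ 269.23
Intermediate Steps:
R(y) = -1/y
z(s) = -6*s (z(s) = (2*s)*(-3) = -6*s)
M(l) = -4 + 2*l*(14 + l) (M(l) = -4 + (l + l)*(l + 14) = -4 + (2*l)*(14 + l) = -4 + 2*l*(14 + l))
t = -35/13 (t = -2 - 18/26 = -2 - 18*1/26 = -2 - 9/13 = -35/13 ≈ -2.6923)
t*M(z(3*R(-3))) = -35*(-4 + 2*(-18*(-1/(-3)))² + 28*(-18*(-1/(-3))))/13 = -35*(-4 + 2*(-18*(-1*(-⅓)))² + 28*(-18*(-1*(-⅓))))/13 = -35*(-4 + 2*(-18/3)² + 28*(-18/3))/13 = -35*(-4 + 2*(-6*1)² + 28*(-6*1))/13 = -35*(-4 + 2*(-6)² + 28*(-6))/13 = -35*(-4 + 2*36 - 168)/13 = -35*(-4 + 72 - 168)/13 = -35/13*(-100) = 3500/13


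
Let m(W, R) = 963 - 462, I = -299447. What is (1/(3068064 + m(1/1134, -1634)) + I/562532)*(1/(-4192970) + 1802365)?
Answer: -6944156951043479617632127/7237762280609742600 ≈ -9.5943e+5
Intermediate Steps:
m(W, R) = 501
(1/(3068064 + m(1/1134, -1634)) + I/562532)*(1/(-4192970) + 1802365) = (1/(3068064 + 501) - 299447/562532)*(1/(-4192970) + 1802365) = (1/3068565 - 299447*1/562532)*(-1/4192970 + 1802365) = (1/3068565 - 299447/562532)*(7557262374049/4192970) = -918872021023/1726166006580*7557262374049/4192970 = -6944156951043479617632127/7237762280609742600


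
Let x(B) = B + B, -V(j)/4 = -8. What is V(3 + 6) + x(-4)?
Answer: 24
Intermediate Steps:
V(j) = 32 (V(j) = -4*(-8) = 32)
x(B) = 2*B
V(3 + 6) + x(-4) = 32 + 2*(-4) = 32 - 8 = 24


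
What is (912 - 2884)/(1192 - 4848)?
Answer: 493/914 ≈ 0.53939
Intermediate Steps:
(912 - 2884)/(1192 - 4848) = -1972/(-3656) = -1972*(-1/3656) = 493/914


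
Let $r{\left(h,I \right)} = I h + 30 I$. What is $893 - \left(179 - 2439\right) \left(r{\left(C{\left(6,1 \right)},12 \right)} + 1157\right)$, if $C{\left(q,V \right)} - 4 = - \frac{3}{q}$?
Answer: $3524233$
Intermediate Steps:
$C{\left(q,V \right)} = 4 - \frac{3}{q}$
$r{\left(h,I \right)} = 30 I + I h$
$893 - \left(179 - 2439\right) \left(r{\left(C{\left(6,1 \right)},12 \right)} + 1157\right) = 893 - \left(179 - 2439\right) \left(12 \left(30 + \left(4 - \frac{3}{6}\right)\right) + 1157\right) = 893 - - 2260 \left(12 \left(30 + \left(4 - \frac{1}{2}\right)\right) + 1157\right) = 893 - - 2260 \left(12 \left(30 + \frac{7}{2}\right) + 1157\right) = 893 - - 2260 \left(12 \cdot \frac{67}{2} + 1157\right) = 893 - - 2260 \left(402 + 1157\right) = 893 - \left(-2260\right) 1559 = 893 - -3523340 = 893 + 3523340 = 3524233$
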